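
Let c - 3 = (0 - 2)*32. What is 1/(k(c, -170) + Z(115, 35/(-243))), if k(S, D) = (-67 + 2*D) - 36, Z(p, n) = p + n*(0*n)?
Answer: -1/328 ≈ -0.0030488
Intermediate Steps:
c = -61 (c = 3 + (0 - 2)*32 = 3 - 2*32 = 3 - 64 = -61)
Z(p, n) = p (Z(p, n) = p + n*0 = p + 0 = p)
k(S, D) = -103 + 2*D
1/(k(c, -170) + Z(115, 35/(-243))) = 1/((-103 + 2*(-170)) + 115) = 1/((-103 - 340) + 115) = 1/(-443 + 115) = 1/(-328) = -1/328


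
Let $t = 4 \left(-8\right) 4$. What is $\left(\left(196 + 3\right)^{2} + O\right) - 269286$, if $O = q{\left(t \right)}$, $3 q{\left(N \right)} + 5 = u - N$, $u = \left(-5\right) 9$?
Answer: $-229659$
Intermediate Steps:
$t = -128$ ($t = \left(-32\right) 4 = -128$)
$u = -45$
$q{\left(N \right)} = - \frac{50}{3} - \frac{N}{3}$ ($q{\left(N \right)} = - \frac{5}{3} + \frac{-45 - N}{3} = - \frac{5}{3} - \left(15 + \frac{N}{3}\right) = - \frac{50}{3} - \frac{N}{3}$)
$O = 26$ ($O = - \frac{50}{3} - - \frac{128}{3} = - \frac{50}{3} + \frac{128}{3} = 26$)
$\left(\left(196 + 3\right)^{2} + O\right) - 269286 = \left(\left(196 + 3\right)^{2} + 26\right) - 269286 = \left(199^{2} + 26\right) - 269286 = \left(39601 + 26\right) - 269286 = 39627 - 269286 = -229659$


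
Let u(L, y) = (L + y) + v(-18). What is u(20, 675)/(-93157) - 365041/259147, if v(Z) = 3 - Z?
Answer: -34191673689/24141357079 ≈ -1.4163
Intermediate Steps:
u(L, y) = 21 + L + y (u(L, y) = (L + y) + (3 - 1*(-18)) = (L + y) + (3 + 18) = (L + y) + 21 = 21 + L + y)
u(20, 675)/(-93157) - 365041/259147 = (21 + 20 + 675)/(-93157) - 365041/259147 = 716*(-1/93157) - 365041*1/259147 = -716/93157 - 365041/259147 = -34191673689/24141357079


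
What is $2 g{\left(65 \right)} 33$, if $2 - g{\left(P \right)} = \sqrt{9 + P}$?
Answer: $132 - 66 \sqrt{74} \approx -435.75$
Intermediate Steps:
$g{\left(P \right)} = 2 - \sqrt{9 + P}$
$2 g{\left(65 \right)} 33 = 2 \left(2 - \sqrt{9 + 65}\right) 33 = 2 \left(2 - \sqrt{74}\right) 33 = 2 \left(66 - 33 \sqrt{74}\right) = 132 - 66 \sqrt{74}$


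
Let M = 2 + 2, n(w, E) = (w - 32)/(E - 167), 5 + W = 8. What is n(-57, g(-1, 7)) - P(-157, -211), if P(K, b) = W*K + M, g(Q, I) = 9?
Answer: 73875/158 ≈ 467.56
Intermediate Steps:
W = 3 (W = -5 + 8 = 3)
n(w, E) = (-32 + w)/(-167 + E)
M = 4
P(K, b) = 4 + 3*K (P(K, b) = 3*K + 4 = 4 + 3*K)
n(-57, g(-1, 7)) - P(-157, -211) = (-32 - 57)/(-167 + 9) - (4 + 3*(-157)) = -89/(-158) - (4 - 471) = -1/158*(-89) - 1*(-467) = 89/158 + 467 = 73875/158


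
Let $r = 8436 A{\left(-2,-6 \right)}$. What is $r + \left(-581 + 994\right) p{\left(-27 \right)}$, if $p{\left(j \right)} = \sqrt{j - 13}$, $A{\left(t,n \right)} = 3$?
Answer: $25308 + 826 i \sqrt{10} \approx 25308.0 + 2612.0 i$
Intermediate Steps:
$p{\left(j \right)} = \sqrt{-13 + j}$
$r = 25308$ ($r = 8436 \cdot 3 = 25308$)
$r + \left(-581 + 994\right) p{\left(-27 \right)} = 25308 + \left(-581 + 994\right) \sqrt{-13 - 27} = 25308 + 413 \sqrt{-40} = 25308 + 413 \cdot 2 i \sqrt{10} = 25308 + 826 i \sqrt{10}$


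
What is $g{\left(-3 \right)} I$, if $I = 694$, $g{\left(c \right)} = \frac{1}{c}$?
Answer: $- \frac{694}{3} \approx -231.33$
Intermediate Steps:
$g{\left(-3 \right)} I = \frac{1}{-3} \cdot 694 = \left(- \frac{1}{3}\right) 694 = - \frac{694}{3}$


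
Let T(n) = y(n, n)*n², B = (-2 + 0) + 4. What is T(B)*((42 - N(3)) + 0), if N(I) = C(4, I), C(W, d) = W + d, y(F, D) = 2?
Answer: 280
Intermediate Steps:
N(I) = 4 + I
B = 2 (B = -2 + 4 = 2)
T(n) = 2*n²
T(B)*((42 - N(3)) + 0) = (2*2²)*((42 - (4 + 3)) + 0) = (2*4)*((42 - 1*7) + 0) = 8*((42 - 7) + 0) = 8*(35 + 0) = 8*35 = 280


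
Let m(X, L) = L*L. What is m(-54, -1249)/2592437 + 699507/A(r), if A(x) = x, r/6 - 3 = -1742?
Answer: -599050259375/9016495886 ≈ -66.439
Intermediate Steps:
r = -10434 (r = 18 + 6*(-1742) = 18 - 10452 = -10434)
m(X, L) = L²
m(-54, -1249)/2592437 + 699507/A(r) = (-1249)²/2592437 + 699507/(-10434) = 1560001*(1/2592437) + 699507*(-1/10434) = 1560001/2592437 - 233169/3478 = -599050259375/9016495886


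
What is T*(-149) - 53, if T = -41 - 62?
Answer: 15294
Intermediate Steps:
T = -103
T*(-149) - 53 = -103*(-149) - 53 = 15347 - 53 = 15294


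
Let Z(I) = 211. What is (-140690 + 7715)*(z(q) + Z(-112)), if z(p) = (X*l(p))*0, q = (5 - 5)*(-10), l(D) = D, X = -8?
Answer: -28057725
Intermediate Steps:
q = 0 (q = 0*(-10) = 0)
z(p) = 0 (z(p) = -8*p*0 = 0)
(-140690 + 7715)*(z(q) + Z(-112)) = (-140690 + 7715)*(0 + 211) = -132975*211 = -28057725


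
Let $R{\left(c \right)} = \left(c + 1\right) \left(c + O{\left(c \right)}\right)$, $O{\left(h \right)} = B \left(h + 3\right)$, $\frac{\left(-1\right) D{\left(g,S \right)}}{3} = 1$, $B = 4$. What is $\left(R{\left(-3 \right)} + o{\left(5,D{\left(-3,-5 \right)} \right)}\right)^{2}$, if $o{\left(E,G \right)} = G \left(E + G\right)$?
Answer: $0$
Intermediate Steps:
$D{\left(g,S \right)} = -3$ ($D{\left(g,S \right)} = \left(-3\right) 1 = -3$)
$O{\left(h \right)} = 12 + 4 h$ ($O{\left(h \right)} = 4 \left(h + 3\right) = 4 \left(3 + h\right) = 12 + 4 h$)
$R{\left(c \right)} = \left(1 + c\right) \left(12 + 5 c\right)$ ($R{\left(c \right)} = \left(c + 1\right) \left(c + \left(12 + 4 c\right)\right) = \left(1 + c\right) \left(12 + 5 c\right)$)
$\left(R{\left(-3 \right)} + o{\left(5,D{\left(-3,-5 \right)} \right)}\right)^{2} = \left(\left(12 + 5 \left(-3\right)^{2} + 17 \left(-3\right)\right) - 3 \left(5 - 3\right)\right)^{2} = \left(\left(12 + 5 \cdot 9 - 51\right) - 6\right)^{2} = \left(\left(12 + 45 - 51\right) - 6\right)^{2} = \left(6 - 6\right)^{2} = 0^{2} = 0$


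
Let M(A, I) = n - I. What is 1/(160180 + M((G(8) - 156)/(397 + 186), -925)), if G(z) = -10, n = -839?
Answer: 1/160266 ≈ 6.2396e-6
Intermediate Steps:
M(A, I) = -839 - I
1/(160180 + M((G(8) - 156)/(397 + 186), -925)) = 1/(160180 + (-839 - 1*(-925))) = 1/(160180 + (-839 + 925)) = 1/(160180 + 86) = 1/160266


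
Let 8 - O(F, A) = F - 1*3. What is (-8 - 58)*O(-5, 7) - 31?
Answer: -1087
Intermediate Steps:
O(F, A) = 11 - F (O(F, A) = 8 - (F - 1*3) = 8 - (F - 3) = 8 - (-3 + F) = 8 + (3 - F) = 11 - F)
(-8 - 58)*O(-5, 7) - 31 = (-8 - 58)*(11 - 1*(-5)) - 31 = -66*(11 + 5) - 31 = -66*16 - 31 = -1056 - 31 = -1087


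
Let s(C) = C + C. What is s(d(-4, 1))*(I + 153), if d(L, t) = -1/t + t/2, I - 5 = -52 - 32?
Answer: -74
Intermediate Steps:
I = -79 (I = 5 + (-52 - 32) = 5 - 84 = -79)
d(L, t) = t/2 - 1/t (d(L, t) = -1/t + t*(½) = -1/t + t/2 = t/2 - 1/t)
s(C) = 2*C
s(d(-4, 1))*(I + 153) = (2*((½)*1 - 1/1))*(-79 + 153) = (2*(½ - 1*1))*74 = (2*(½ - 1))*74 = (2*(-½))*74 = -1*74 = -74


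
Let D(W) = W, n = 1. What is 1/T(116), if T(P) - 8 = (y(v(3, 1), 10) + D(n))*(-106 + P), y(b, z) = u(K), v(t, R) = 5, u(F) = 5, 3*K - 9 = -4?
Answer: 1/68 ≈ 0.014706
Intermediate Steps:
K = 5/3 (K = 3 + (⅓)*(-4) = 3 - 4/3 = 5/3 ≈ 1.6667)
y(b, z) = 5
T(P) = -628 + 6*P (T(P) = 8 + (5 + 1)*(-106 + P) = 8 + 6*(-106 + P) = 8 + (-636 + 6*P) = -628 + 6*P)
1/T(116) = 1/(-628 + 6*116) = 1/(-628 + 696) = 1/68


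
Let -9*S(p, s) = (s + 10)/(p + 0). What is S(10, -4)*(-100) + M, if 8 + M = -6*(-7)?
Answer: 122/3 ≈ 40.667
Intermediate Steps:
S(p, s) = -(10 + s)/(9*p) (S(p, s) = -(s + 10)/(9*(p + 0)) = -(10 + s)/(9*p))
M = 34 (M = -8 - 6*(-7) = -8 + 42 = 34)
S(10, -4)*(-100) + M = ((⅑)*(-10 - 1*(-4))/10)*(-100) + 34 = ((⅑)*(⅒)*(-10 + 4))*(-100) + 34 = ((⅑)*(⅒)*(-6))*(-100) + 34 = -1/15*(-100) + 34 = 20/3 + 34 = 122/3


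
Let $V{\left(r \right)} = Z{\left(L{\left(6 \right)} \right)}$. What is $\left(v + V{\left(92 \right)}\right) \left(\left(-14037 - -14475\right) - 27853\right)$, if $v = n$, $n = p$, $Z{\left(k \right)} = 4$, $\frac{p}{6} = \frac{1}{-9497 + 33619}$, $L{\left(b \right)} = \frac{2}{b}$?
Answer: $- \frac{1322691505}{12061} \approx -1.0967 \cdot 10^{5}$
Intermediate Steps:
$p = \frac{3}{12061}$ ($p = \frac{6}{-9497 + 33619} = \frac{6}{24122} = 6 \cdot \frac{1}{24122} = \frac{3}{12061} \approx 0.00024874$)
$n = \frac{3}{12061} \approx 0.00024874$
$V{\left(r \right)} = 4$
$v = \frac{3}{12061} \approx 0.00024874$
$\left(v + V{\left(92 \right)}\right) \left(\left(-14037 - -14475\right) - 27853\right) = \left(\frac{3}{12061} + 4\right) \left(\left(-14037 - -14475\right) - 27853\right) = \frac{48247 \left(\left(-14037 + 14475\right) - 27853\right)}{12061} = \frac{48247 \left(438 - 27853\right)}{12061} = \frac{48247}{12061} \left(-27415\right) = - \frac{1322691505}{12061}$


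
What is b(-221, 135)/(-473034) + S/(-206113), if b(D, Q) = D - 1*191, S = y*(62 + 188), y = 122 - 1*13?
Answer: -6402628972/48749228421 ≈ -0.13134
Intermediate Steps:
y = 109 (y = 122 - 13 = 109)
S = 27250 (S = 109*(62 + 188) = 109*250 = 27250)
b(D, Q) = -191 + D (b(D, Q) = D - 191 = -191 + D)
b(-221, 135)/(-473034) + S/(-206113) = (-191 - 221)/(-473034) + 27250/(-206113) = -412*(-1/473034) + 27250*(-1/206113) = 206/236517 - 27250/206113 = -6402628972/48749228421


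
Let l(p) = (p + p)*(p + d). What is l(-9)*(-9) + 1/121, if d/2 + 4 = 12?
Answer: 137215/121 ≈ 1134.0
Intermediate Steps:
d = 16 (d = -8 + 2*12 = -8 + 24 = 16)
l(p) = 2*p*(16 + p) (l(p) = (p + p)*(p + 16) = (2*p)*(16 + p) = 2*p*(16 + p))
l(-9)*(-9) + 1/121 = (2*(-9)*(16 - 9))*(-9) + 1/121 = (2*(-9)*7)*(-9) + 1/121 = -126*(-9) + 1/121 = 1134 + 1/121 = 137215/121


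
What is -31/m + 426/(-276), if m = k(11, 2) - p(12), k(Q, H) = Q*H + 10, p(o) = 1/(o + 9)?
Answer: -77587/30866 ≈ -2.5137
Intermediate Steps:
p(o) = 1/(9 + o)
k(Q, H) = 10 + H*Q (k(Q, H) = H*Q + 10 = 10 + H*Q)
m = 671/21 (m = (10 + 2*11) - 1/(9 + 12) = (10 + 22) - 1/21 = 32 - 1*1/21 = 32 - 1/21 = 671/21 ≈ 31.952)
-31/m + 426/(-276) = -31/671/21 + 426/(-276) = -31*21/671 + 426*(-1/276) = -651/671 - 71/46 = -77587/30866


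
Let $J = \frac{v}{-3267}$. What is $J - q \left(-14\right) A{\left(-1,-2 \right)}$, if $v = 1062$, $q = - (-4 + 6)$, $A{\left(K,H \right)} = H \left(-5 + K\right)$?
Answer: $- \frac{122086}{363} \approx -336.33$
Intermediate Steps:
$q = -2$ ($q = \left(-1\right) 2 = -2$)
$J = - \frac{118}{363}$ ($J = \frac{1062}{-3267} = 1062 \left(- \frac{1}{3267}\right) = - \frac{118}{363} \approx -0.32507$)
$J - q \left(-14\right) A{\left(-1,-2 \right)} = - \frac{118}{363} - \left(-2\right) \left(-14\right) \left(- 2 \left(-5 - 1\right)\right) = - \frac{118}{363} - 28 \left(\left(-2\right) \left(-6\right)\right) = - \frac{118}{363} - 28 \cdot 12 = - \frac{118}{363} - 336 = - \frac{122086}{363}$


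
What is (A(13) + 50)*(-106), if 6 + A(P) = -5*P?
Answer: 2226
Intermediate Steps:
A(P) = -6 - 5*P
(A(13) + 50)*(-106) = ((-6 - 5*13) + 50)*(-106) = ((-6 - 65) + 50)*(-106) = (-71 + 50)*(-106) = -21*(-106) = 2226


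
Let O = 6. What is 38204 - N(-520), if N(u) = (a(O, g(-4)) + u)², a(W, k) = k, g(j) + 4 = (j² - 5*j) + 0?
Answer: -199940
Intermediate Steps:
g(j) = -4 + j² - 5*j (g(j) = -4 + ((j² - 5*j) + 0) = -4 + (j² - 5*j) = -4 + j² - 5*j)
N(u) = (32 + u)² (N(u) = ((-4 + (-4)² - 5*(-4)) + u)² = ((-4 + 16 + 20) + u)² = (32 + u)²)
38204 - N(-520) = 38204 - (32 - 520)² = 38204 - 1*(-488)² = 38204 - 1*238144 = 38204 - 238144 = -199940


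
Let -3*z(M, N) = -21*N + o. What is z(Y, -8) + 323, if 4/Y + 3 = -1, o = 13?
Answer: 788/3 ≈ 262.67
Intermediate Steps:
Y = -1 (Y = 4/(-3 - 1) = 4/(-4) = 4*(-¼) = -1)
z(M, N) = -13/3 + 7*N (z(M, N) = -(-21*N + 13)/3 = -(13 - 21*N)/3 = -13/3 + 7*N)
z(Y, -8) + 323 = (-13/3 + 7*(-8)) + 323 = (-13/3 - 56) + 323 = -181/3 + 323 = 788/3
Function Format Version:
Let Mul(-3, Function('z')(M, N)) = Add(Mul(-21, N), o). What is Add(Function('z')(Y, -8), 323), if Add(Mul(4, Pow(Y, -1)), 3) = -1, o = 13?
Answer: Rational(788, 3) ≈ 262.67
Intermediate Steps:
Y = -1 (Y = Mul(4, Pow(Add(-3, -1), -1)) = Mul(4, Pow(-4, -1)) = Mul(4, Rational(-1, 4)) = -1)
Function('z')(M, N) = Add(Rational(-13, 3), Mul(7, N)) (Function('z')(M, N) = Mul(Rational(-1, 3), Add(Mul(-21, N), 13)) = Mul(Rational(-1, 3), Add(13, Mul(-21, N))) = Add(Rational(-13, 3), Mul(7, N)))
Add(Function('z')(Y, -8), 323) = Add(Add(Rational(-13, 3), Mul(7, -8)), 323) = Add(Add(Rational(-13, 3), -56), 323) = Add(Rational(-181, 3), 323) = Rational(788, 3)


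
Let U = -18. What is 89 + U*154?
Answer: -2683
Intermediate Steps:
89 + U*154 = 89 - 18*154 = 89 - 2772 = -2683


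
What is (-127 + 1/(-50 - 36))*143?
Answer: -1561989/86 ≈ -18163.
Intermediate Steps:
(-127 + 1/(-50 - 36))*143 = (-127 + 1/(-86))*143 = (-127 - 1/86)*143 = -10923/86*143 = -1561989/86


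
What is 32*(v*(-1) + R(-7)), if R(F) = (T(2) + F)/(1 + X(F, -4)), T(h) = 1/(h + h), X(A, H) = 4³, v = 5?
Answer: -10616/65 ≈ -163.32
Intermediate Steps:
X(A, H) = 64
T(h) = 1/(2*h)
R(F) = 1/260 + F/65 (R(F) = ((½)/2 + F)/(1 + 64) = ((½)*(½) + F)/65 = (¼ + F)*(1/65) = 1/260 + F/65)
32*(v*(-1) + R(-7)) = 32*(5*(-1) + (1/260 + (1/65)*(-7))) = 32*(-5 + (1/260 - 7/65)) = 32*(-5 - 27/260) = 32*(-1327/260) = -10616/65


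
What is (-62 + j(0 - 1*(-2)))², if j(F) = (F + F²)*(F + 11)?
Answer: 256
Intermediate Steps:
j(F) = (11 + F)*(F + F²) (j(F) = (F + F²)*(11 + F) = (11 + F)*(F + F²))
(-62 + j(0 - 1*(-2)))² = (-62 + (0 - 1*(-2))*(11 + (0 - 1*(-2))² + 12*(0 - 1*(-2))))² = (-62 + (0 + 2)*(11 + (0 + 2)² + 12*(0 + 2)))² = (-62 + 2*(11 + 2² + 12*2))² = (-62 + 2*(11 + 4 + 24))² = (-62 + 2*39)² = (-62 + 78)² = 16² = 256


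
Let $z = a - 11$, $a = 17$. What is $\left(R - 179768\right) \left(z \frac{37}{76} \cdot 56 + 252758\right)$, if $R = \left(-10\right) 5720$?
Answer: $-59934320720$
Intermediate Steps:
$z = 6$ ($z = 17 - 11 = 6$)
$R = -57200$
$\left(R - 179768\right) \left(z \frac{37}{76} \cdot 56 + 252758\right) = \left(-57200 - 179768\right) \left(6 \cdot \frac{37}{76} \cdot 56 + 252758\right) = - 236968 \left(6 \cdot 37 \cdot \frac{1}{76} \cdot 56 + 252758\right) = - 236968 \left(6 \cdot \frac{37}{76} \cdot 56 + 252758\right) = - 236968 \left(\frac{111}{38} \cdot 56 + 252758\right) = - 236968 \left(\frac{3108}{19} + 252758\right) = \left(-236968\right) \frac{4805510}{19} = -59934320720$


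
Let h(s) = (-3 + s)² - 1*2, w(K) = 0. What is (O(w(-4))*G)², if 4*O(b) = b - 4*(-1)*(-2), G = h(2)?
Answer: 4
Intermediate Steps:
h(s) = -2 + (-3 + s)² (h(s) = (-3 + s)² - 2 = -2 + (-3 + s)²)
G = -1 (G = -2 + (-3 + 2)² = -2 + (-1)² = -2 + 1 = -1)
O(b) = -2 + b/4 (O(b) = (b - 4*(-1)*(-2))/4 = (b + 4*(-2))/4 = (b - 8)/4 = (-8 + b)/4 = -2 + b/4)
(O(w(-4))*G)² = ((-2 + (¼)*0)*(-1))² = ((-2 + 0)*(-1))² = (-2*(-1))² = 2² = 4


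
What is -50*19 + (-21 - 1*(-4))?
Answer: -967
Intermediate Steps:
-50*19 + (-21 - 1*(-4)) = -950 + (-21 + 4) = -950 - 17 = -967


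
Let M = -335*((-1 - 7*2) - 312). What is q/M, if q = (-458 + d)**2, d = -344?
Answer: 643204/109545 ≈ 5.8716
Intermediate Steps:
q = 643204 (q = (-458 - 344)**2 = (-802)**2 = 643204)
M = 109545 (M = -335*((-1 - 14) - 312) = -335*(-15 - 312) = -335*(-327) = 109545)
q/M = 643204/109545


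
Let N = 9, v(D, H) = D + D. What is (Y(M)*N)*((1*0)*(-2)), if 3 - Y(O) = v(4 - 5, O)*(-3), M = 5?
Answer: 0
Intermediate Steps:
v(D, H) = 2*D
Y(O) = -3 (Y(O) = 3 - 2*(4 - 5)*(-3) = 3 - 2*(-1)*(-3) = 3 - (-2)*(-3) = 3 - 1*6 = 3 - 6 = -3)
(Y(M)*N)*((1*0)*(-2)) = (-3*9)*((1*0)*(-2)) = -0*(-2) = -27*0 = 0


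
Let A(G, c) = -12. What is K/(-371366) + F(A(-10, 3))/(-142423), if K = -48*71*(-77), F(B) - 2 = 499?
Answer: -18780064167/26445529909 ≈ -0.71014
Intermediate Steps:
F(B) = 501 (F(B) = 2 + 499 = 501)
K = 262416 (K = -3408*(-77) = 262416)
K/(-371366) + F(A(-10, 3))/(-142423) = 262416/(-371366) + 501/(-142423) = 262416*(-1/371366) + 501*(-1/142423) = -131208/185683 - 501/142423 = -18780064167/26445529909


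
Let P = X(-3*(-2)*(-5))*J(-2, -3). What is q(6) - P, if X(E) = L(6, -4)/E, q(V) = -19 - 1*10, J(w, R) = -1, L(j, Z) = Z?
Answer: -433/15 ≈ -28.867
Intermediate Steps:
q(V) = -29 (q(V) = -19 - 10 = -29)
X(E) = -4/E
P = -2/15 (P = -4/(-3*(-2)*(-5))*(-1) = -4/(6*(-5))*(-1) = -4/(-30)*(-1) = -4*(-1/30)*(-1) = (2/15)*(-1) = -2/15 ≈ -0.13333)
q(6) - P = -29 - 1*(-2/15) = -29 + 2/15 = -433/15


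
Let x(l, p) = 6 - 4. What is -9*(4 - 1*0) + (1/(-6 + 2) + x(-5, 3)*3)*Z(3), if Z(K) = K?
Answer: -75/4 ≈ -18.750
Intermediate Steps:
x(l, p) = 2
-9*(4 - 1*0) + (1/(-6 + 2) + x(-5, 3)*3)*Z(3) = -9*(4 - 1*0) + (1/(-6 + 2) + 2*3)*3 = -9*(4 + 0) + (1/(-4) + 6)*3 = -9*4 + (-¼ + 6)*3 = -36 + (23/4)*3 = -36 + 69/4 = -75/4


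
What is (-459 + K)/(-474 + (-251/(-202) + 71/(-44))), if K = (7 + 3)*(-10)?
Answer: 2484196/2108105 ≈ 1.1784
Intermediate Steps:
K = -100 (K = 10*(-10) = -100)
(-459 + K)/(-474 + (-251/(-202) + 71/(-44))) = (-459 - 100)/(-474 + (-251/(-202) + 71/(-44))) = -559/(-474 + (-251*(-1/202) + 71*(-1/44))) = -559/(-474 + (251/202 - 71/44)) = -559/(-474 - 1649/4444) = -559/(-2108105/4444) = -559*(-4444/2108105) = 2484196/2108105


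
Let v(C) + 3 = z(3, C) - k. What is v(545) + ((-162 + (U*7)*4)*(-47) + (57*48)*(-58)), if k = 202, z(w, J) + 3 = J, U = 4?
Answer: -156001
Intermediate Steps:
z(w, J) = -3 + J
v(C) = -208 + C (v(C) = -3 + ((-3 + C) - 1*202) = -3 + ((-3 + C) - 202) = -3 + (-205 + C) = -208 + C)
v(545) + ((-162 + (U*7)*4)*(-47) + (57*48)*(-58)) = (-208 + 545) + ((-162 + (4*7)*4)*(-47) + (57*48)*(-58)) = 337 + ((-162 + 28*4)*(-47) + 2736*(-58)) = 337 + ((-162 + 112)*(-47) - 158688) = 337 + (-50*(-47) - 158688) = 337 + (2350 - 158688) = 337 - 156338 = -156001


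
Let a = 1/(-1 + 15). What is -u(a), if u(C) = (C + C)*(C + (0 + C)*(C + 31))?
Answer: -449/1372 ≈ -0.32726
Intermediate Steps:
a = 1/14 ≈ 0.071429
u(C) = 2*C*(C + C*(31 + C)) (u(C) = (2*C)*(C + C*(31 + C)) = 2*C*(C + C*(31 + C)))
-u(a) = -2*(1/14)²*(32 + 1/14) = -2*449/(196*14) = -1*449/1372 = -449/1372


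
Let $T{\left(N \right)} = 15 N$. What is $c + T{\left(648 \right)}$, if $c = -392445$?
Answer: $-382725$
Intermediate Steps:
$c + T{\left(648 \right)} = -392445 + 15 \cdot 648 = -392445 + 9720 = -382725$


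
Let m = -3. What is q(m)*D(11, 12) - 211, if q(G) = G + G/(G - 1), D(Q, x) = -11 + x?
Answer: -853/4 ≈ -213.25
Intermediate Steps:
q(G) = G + G/(-1 + G)
q(m)*D(11, 12) - 211 = ((-3)**2/(-1 - 3))*(-11 + 12) - 211 = (9/(-4))*1 - 211 = (9*(-1/4))*1 - 211 = -9/4*1 - 211 = -9/4 - 211 = -853/4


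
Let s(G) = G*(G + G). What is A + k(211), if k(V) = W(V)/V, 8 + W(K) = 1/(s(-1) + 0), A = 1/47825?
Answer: -716953/20182150 ≈ -0.035524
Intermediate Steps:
s(G) = 2*G**2 (s(G) = G*(2*G) = 2*G**2)
A = 1/47825 ≈ 2.0910e-5
W(K) = -15/2 (W(K) = -8 + 1/(2*(-1)**2 + 0) = -8 + 1/(2*1 + 0) = -8 + 1/(2 + 0) = -8 + 1/2 = -15/2)
k(V) = -15/(2*V)
A + k(211) = 1/47825 - 15/2/211 = 1/47825 - 15/2*1/211 = 1/47825 - 15/422 = -716953/20182150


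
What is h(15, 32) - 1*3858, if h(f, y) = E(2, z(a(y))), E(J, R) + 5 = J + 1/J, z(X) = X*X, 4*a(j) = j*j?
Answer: -7721/2 ≈ -3860.5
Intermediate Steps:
a(j) = j²/4 (a(j) = (j*j)/4 = j²/4)
z(X) = X²
E(J, R) = -5 + J + 1/J (E(J, R) = -5 + (J + 1/J) = -5 + J + 1/J)
h(f, y) = -5/2 (h(f, y) = -5 + 2 + 1/2 = -5 + 2 + ½ = -5/2)
h(15, 32) - 1*3858 = -5/2 - 1*3858 = -5/2 - 3858 = -7721/2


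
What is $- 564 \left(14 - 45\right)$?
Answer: $17484$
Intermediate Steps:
$- 564 \left(14 - 45\right) = \left(-564\right) \left(-31\right) = 17484$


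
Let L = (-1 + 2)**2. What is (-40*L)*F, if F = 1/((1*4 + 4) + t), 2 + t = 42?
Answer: -5/6 ≈ -0.83333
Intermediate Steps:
t = 40 (t = -2 + 42 = 40)
L = 1 (L = 1**2 = 1)
F = 1/48 (F = 1/((1*4 + 4) + 40) = 1/((4 + 4) + 40) = 1/(8 + 40) = 1/48 ≈ 0.020833)
(-40*L)*F = -40*1*(1/48) = -40*1/48 = -5/6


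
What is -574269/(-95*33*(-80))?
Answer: -191423/83600 ≈ -2.2897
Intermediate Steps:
-574269/(-95*33*(-80)) = -574269/((-3135*(-80))) = -574269/250800 = -574269*1/250800 = -191423/83600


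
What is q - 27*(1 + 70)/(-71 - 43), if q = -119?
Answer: -3883/38 ≈ -102.18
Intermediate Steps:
q - 27*(1 + 70)/(-71 - 43) = -119 - 27*(1 + 70)/(-71 - 43) = -119 - 1917/(-114) = -119 - 1917*(-1)/114 = -119 - 27*(-71/114) = -119 + 639/38 = -3883/38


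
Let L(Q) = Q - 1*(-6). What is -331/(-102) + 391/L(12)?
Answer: 3820/153 ≈ 24.967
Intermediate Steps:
L(Q) = 6 + Q (L(Q) = Q + 6 = 6 + Q)
-331/(-102) + 391/L(12) = -331/(-102) + 391/(6 + 12) = -331*(-1/102) + 391/18 = 331/102 + 391*(1/18) = 331/102 + 391/18 = 3820/153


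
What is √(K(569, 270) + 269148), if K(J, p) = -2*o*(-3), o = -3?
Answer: √269130 ≈ 518.78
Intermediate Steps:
K(J, p) = -18 (K(J, p) = -2*(-3)*(-3) = 6*(-3) = -18)
√(K(569, 270) + 269148) = √(-18 + 269148) = √269130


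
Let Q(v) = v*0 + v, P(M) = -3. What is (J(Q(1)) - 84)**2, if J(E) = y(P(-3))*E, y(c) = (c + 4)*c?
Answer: 7569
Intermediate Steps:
y(c) = c*(4 + c) (y(c) = (4 + c)*c = c*(4 + c))
Q(v) = v (Q(v) = 0 + v = v)
J(E) = -3*E (J(E) = (-3*(4 - 3))*E = (-3*1)*E = -3*E)
(J(Q(1)) - 84)**2 = (-3*1 - 84)**2 = (-3 - 84)**2 = (-87)**2 = 7569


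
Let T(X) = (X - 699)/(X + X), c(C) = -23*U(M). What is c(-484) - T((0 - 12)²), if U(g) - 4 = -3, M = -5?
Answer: -2023/96 ≈ -21.073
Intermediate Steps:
U(g) = 1 (U(g) = 4 - 3 = 1)
c(C) = -23 (c(C) = -23*1 = -23)
T(X) = (-699 + X)/(2*X) (T(X) = (-699 + X)/((2*X)) = (-699 + X)*(1/(2*X)) = (-699 + X)/(2*X))
c(-484) - T((0 - 12)²) = -23 - (-699 + (0 - 12)²)/(2*((0 - 12)²)) = -23 - (-699 + (-12)²)/(2*((-12)²)) = -23 - (-699 + 144)/(2*144) = -23 - (-555)/(2*144) = -23 - 1*(-185/96) = -23 + 185/96 = -2023/96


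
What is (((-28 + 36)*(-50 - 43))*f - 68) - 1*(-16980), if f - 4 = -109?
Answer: 95032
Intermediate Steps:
f = -105 (f = 4 - 109 = -105)
(((-28 + 36)*(-50 - 43))*f - 68) - 1*(-16980) = (((-28 + 36)*(-50 - 43))*(-105) - 68) - 1*(-16980) = ((8*(-93))*(-105) - 68) + 16980 = (-744*(-105) - 68) + 16980 = (78120 - 68) + 16980 = 78052 + 16980 = 95032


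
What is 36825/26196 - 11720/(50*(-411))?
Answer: 35459029/17944260 ≈ 1.9761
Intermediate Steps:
36825/26196 - 11720/(50*(-411)) = 36825*(1/26196) - 11720/(-20550) = 12275/8732 - 11720*(-1/20550) = 12275/8732 + 1172/2055 = 35459029/17944260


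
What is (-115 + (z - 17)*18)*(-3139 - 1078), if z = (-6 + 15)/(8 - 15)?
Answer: 13110653/7 ≈ 1.8730e+6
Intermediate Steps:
z = -9/7 (z = 9/(-7) = 9*(-⅐) = -9/7 ≈ -1.2857)
(-115 + (z - 17)*18)*(-3139 - 1078) = (-115 + (-9/7 - 17)*18)*(-3139 - 1078) = (-115 - 128/7*18)*(-4217) = (-115 - 2304/7)*(-4217) = -3109/7*(-4217) = 13110653/7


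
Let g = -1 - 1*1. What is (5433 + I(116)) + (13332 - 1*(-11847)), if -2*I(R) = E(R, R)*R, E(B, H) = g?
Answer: 30728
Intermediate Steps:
g = -2 (g = -1 - 1 = -2)
E(B, H) = -2
I(R) = R (I(R) = -(-1)*R = R)
(5433 + I(116)) + (13332 - 1*(-11847)) = (5433 + 116) + (13332 - 1*(-11847)) = 5549 + (13332 + 11847) = 5549 + 25179 = 30728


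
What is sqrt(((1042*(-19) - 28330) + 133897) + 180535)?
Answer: 8*sqrt(4161) ≈ 516.05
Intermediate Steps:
sqrt(((1042*(-19) - 28330) + 133897) + 180535) = sqrt(((-19798 - 28330) + 133897) + 180535) = sqrt((-48128 + 133897) + 180535) = sqrt(85769 + 180535) = sqrt(266304) = 8*sqrt(4161)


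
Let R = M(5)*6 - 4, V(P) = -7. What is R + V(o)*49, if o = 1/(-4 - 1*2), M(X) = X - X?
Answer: -347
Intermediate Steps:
M(X) = 0
o = -⅙ (o = 1/(-4 - 2) = 1/(-6) = -⅙ ≈ -0.16667)
R = -4 (R = 0*6 - 4 = 0 - 4 = -4)
R + V(o)*49 = -4 - 7*49 = -4 - 343 = -347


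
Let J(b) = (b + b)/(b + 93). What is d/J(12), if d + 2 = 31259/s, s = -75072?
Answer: -6349105/600576 ≈ -10.572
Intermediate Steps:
d = -181403/75072 (d = -2 + 31259/(-75072) = -2 + 31259*(-1/75072) = -2 - 31259/75072 = -181403/75072 ≈ -2.4164)
J(b) = 2*b/(93 + b) (J(b) = (2*b)/(93 + b) = 2*b/(93 + b))
d/J(12) = -181403/(75072*(2*12/(93 + 12))) = -181403/(75072*(2*12/105)) = -181403/(75072*(2*12*(1/105))) = -181403/(75072*8/35) = -181403/75072*35/8 = -6349105/600576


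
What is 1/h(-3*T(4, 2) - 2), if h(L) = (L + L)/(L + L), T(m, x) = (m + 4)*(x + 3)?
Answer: 1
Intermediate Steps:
T(m, x) = (3 + x)*(4 + m) (T(m, x) = (4 + m)*(3 + x) = (3 + x)*(4 + m))
h(L) = 1 (h(L) = (2*L)/((2*L)) = (2*L)*(1/(2*L)) = 1)
1/h(-3*T(4, 2) - 2) = 1/1 = 1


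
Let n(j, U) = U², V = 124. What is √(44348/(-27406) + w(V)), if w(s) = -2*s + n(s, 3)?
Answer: 31*I*√47014993/13703 ≈ 15.512*I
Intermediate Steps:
w(s) = 9 - 2*s (w(s) = -2*s + 3² = -2*s + 9 = 9 - 2*s)
√(44348/(-27406) + w(V)) = √(44348/(-27406) + (9 - 2*124)) = √(44348*(-1/27406) + (9 - 248)) = √(-22174/13703 - 239) = √(-3297191/13703) = 31*I*√47014993/13703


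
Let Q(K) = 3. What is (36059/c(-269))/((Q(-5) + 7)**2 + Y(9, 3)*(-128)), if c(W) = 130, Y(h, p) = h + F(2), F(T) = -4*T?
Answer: -36059/3640 ≈ -9.9063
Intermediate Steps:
Y(h, p) = -8 + h (Y(h, p) = h - 4*2 = h - 8 = -8 + h)
(36059/c(-269))/((Q(-5) + 7)**2 + Y(9, 3)*(-128)) = (36059/130)/((3 + 7)**2 + (-8 + 9)*(-128)) = (36059*(1/130))/(10**2 + 1*(-128)) = 36059/(130*(100 - 128)) = (36059/130)/(-28) = (36059/130)*(-1/28) = -36059/3640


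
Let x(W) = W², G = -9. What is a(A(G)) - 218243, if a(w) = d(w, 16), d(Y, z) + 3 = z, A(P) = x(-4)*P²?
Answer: -218230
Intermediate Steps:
A(P) = 16*P² (A(P) = (-4)²*P² = 16*P²)
d(Y, z) = -3 + z
a(w) = 13 (a(w) = -3 + 16 = 13)
a(A(G)) - 218243 = 13 - 218243 = -218230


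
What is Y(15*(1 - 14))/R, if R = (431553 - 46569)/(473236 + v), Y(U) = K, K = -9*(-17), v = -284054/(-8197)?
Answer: 32974896141/175317436 ≈ 188.09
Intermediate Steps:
v = 284054/8197 (v = -284054*(-1/8197) = 284054/8197 ≈ 34.653)
K = 153
Y(U) = 153
R = 175317436/215522197 (R = (431553 - 46569)/(473236 + 284054/8197) = 384984/(3879399546/8197) = 384984*(8197/3879399546) = 175317436/215522197 ≈ 0.81345)
Y(15*(1 - 14))/R = 153/(175317436/215522197) = 153*(215522197/175317436) = 32974896141/175317436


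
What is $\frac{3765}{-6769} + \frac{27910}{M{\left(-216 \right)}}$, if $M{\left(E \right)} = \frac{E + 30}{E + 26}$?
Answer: $\frac{17947314905}{629517} \approx 28510.0$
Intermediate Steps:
$M{\left(E \right)} = \frac{30 + E}{26 + E}$
$\frac{3765}{-6769} + \frac{27910}{M{\left(-216 \right)}} = \frac{3765}{-6769} + \frac{27910}{\frac{1}{26 - 216} \left(30 - 216\right)} = 3765 \left(- \frac{1}{6769}\right) + \frac{27910}{\frac{1}{-190} \left(-186\right)} = - \frac{3765}{6769} + \frac{27910}{\left(- \frac{1}{190}\right) \left(-186\right)} = - \frac{3765}{6769} + \frac{27910}{\frac{93}{95}} = - \frac{3765}{6769} + 27910 \cdot \frac{95}{93} = - \frac{3765}{6769} + \frac{2651450}{93} = \frac{17947314905}{629517}$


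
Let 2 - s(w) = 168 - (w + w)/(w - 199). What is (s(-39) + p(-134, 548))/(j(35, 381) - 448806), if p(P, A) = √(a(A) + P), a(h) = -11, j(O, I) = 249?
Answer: 19715/53378283 - I*√145/448557 ≈ 0.00036934 - 2.6845e-5*I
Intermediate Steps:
p(P, A) = √(-11 + P)
s(w) = -166 + 2*w/(-199 + w) (s(w) = 2 - (168 - (w + w)/(w - 199)) = 2 - (168 - 2*w/(-199 + w)) = 2 + (-168 + 2*w/(-199 + w)) = -166 + 2*w/(-199 + w))
(s(-39) + p(-134, 548))/(j(35, 381) - 448806) = (2*(16517 - 82*(-39))/(-199 - 39) + √(-11 - 134))/(249 - 448806) = (2*(16517 + 3198)/(-238) + √(-145))/(-448557) = (2*(-1/238)*19715 + I*√145)*(-1/448557) = (-19715/119 + I*√145)*(-1/448557) = 19715/53378283 - I*√145/448557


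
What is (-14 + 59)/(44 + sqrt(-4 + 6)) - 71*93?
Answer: -6384111/967 - 45*sqrt(2)/1934 ≈ -6602.0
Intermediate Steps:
(-14 + 59)/(44 + sqrt(-4 + 6)) - 71*93 = 45/(44 + sqrt(2)) - 6603 = -6603 + 45/(44 + sqrt(2))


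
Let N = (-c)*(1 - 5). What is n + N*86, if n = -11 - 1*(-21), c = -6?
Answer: -2054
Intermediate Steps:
n = 10 (n = -11 + 21 = 10)
N = -24 (N = (-1*(-6))*(1 - 5) = 6*(-4) = -24)
n + N*86 = 10 - 24*86 = 10 - 2064 = -2054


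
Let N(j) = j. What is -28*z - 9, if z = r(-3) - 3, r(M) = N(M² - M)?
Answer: -261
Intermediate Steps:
r(M) = M² - M
z = 9 (z = -3*(-1 - 3) - 3 = -3*(-4) - 3 = 12 - 3 = 9)
-28*z - 9 = -28*9 - 9 = -252 - 9 = -261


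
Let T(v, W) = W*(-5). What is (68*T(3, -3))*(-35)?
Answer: -35700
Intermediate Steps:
T(v, W) = -5*W
(68*T(3, -3))*(-35) = (68*(-5*(-3)))*(-35) = (68*15)*(-35) = 1020*(-35) = -35700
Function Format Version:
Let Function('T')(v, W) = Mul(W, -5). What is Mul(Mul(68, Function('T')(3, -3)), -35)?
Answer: -35700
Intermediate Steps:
Function('T')(v, W) = Mul(-5, W)
Mul(Mul(68, Function('T')(3, -3)), -35) = Mul(Mul(68, Mul(-5, -3)), -35) = Mul(Mul(68, 15), -35) = Mul(1020, -35) = -35700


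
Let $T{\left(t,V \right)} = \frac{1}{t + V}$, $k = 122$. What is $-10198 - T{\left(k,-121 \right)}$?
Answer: $-10199$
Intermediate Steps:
$T{\left(t,V \right)} = \frac{1}{V + t}$
$-10198 - T{\left(k,-121 \right)} = -10198 - \frac{1}{-121 + 122} = -10198 - 1^{-1} = -10198 - 1 = -10199$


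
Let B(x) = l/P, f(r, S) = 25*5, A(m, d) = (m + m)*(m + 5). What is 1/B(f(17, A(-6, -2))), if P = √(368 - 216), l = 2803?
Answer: 2*√38/2803 ≈ 0.0043984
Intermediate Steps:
A(m, d) = 2*m*(5 + m) (A(m, d) = (2*m)*(5 + m) = 2*m*(5 + m))
P = 2*√38 (P = √152 = 2*√38 ≈ 12.329)
f(r, S) = 125
B(x) = 2803*√38/76 (B(x) = 2803/((2*√38)) = 2803*(√38/76) = 2803*√38/76)
1/B(f(17, A(-6, -2))) = 1/(2803*√38/76) = 2*√38/2803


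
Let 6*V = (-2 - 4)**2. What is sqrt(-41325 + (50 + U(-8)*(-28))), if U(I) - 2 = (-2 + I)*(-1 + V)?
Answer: I*sqrt(39931) ≈ 199.83*I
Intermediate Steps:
V = 6 (V = (-2 - 4)**2/6 = (1/6)*(-6)**2 = (1/6)*36 = 6)
U(I) = -8 + 5*I (U(I) = 2 + (-2 + I)*(-1 + 6) = 2 + (-2 + I)*5 = 2 + (-10 + 5*I) = -8 + 5*I)
sqrt(-41325 + (50 + U(-8)*(-28))) = sqrt(-41325 + (50 + (-8 + 5*(-8))*(-28))) = sqrt(-41325 + (50 + (-8 - 40)*(-28))) = sqrt(-41325 + (50 - 48*(-28))) = sqrt(-41325 + (50 + 1344)) = sqrt(-41325 + 1394) = sqrt(-39931) = I*sqrt(39931)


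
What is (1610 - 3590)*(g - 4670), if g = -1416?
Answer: 12050280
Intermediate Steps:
(1610 - 3590)*(g - 4670) = (1610 - 3590)*(-1416 - 4670) = -1980*(-6086) = 12050280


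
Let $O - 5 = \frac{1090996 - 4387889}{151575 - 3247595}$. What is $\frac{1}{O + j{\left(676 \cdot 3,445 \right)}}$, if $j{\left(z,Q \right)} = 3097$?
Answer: $\frac{3096020}{9607150933} \approx 0.00032226$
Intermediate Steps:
$O = \frac{18776993}{3096020}$ ($O = 5 + \frac{1090996 - 4387889}{151575 - 3247595} = 5 - \frac{3296893}{-3096020} = 5 - - \frac{3296893}{3096020} = 5 + \frac{3296893}{3096020} = \frac{18776993}{3096020} \approx 6.0649$)
$\frac{1}{O + j{\left(676 \cdot 3,445 \right)}} = \frac{1}{\frac{18776993}{3096020} + 3097} = \frac{1}{\frac{9607150933}{3096020}} = \frac{3096020}{9607150933}$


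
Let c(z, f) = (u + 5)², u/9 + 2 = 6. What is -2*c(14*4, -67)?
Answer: -3362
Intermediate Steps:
u = 36 (u = -18 + 9*6 = -18 + 54 = 36)
c(z, f) = 1681 (c(z, f) = (36 + 5)² = 41² = 1681)
-2*c(14*4, -67) = -2*1681 = -3362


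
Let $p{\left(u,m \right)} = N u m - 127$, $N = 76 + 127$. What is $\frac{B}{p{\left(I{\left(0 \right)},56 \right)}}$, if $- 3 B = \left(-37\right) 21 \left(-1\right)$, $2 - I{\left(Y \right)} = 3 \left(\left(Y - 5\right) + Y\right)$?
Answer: $- \frac{259}{193129} \approx -0.0013411$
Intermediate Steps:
$N = 203$
$I{\left(Y \right)} = 17 - 6 Y$ ($I{\left(Y \right)} = 2 - 3 \left(\left(Y - 5\right) + Y\right) = 2 - 3 \left(\left(-5 + Y\right) + Y\right) = 2 - 3 \left(-5 + 2 Y\right) = 2 - \left(-15 + 6 Y\right) = 17 - 6 Y$)
$B = -259$ ($B = - \frac{\left(-37\right) 21 \left(-1\right)}{3} = - \frac{\left(-777\right) \left(-1\right)}{3} = \left(- \frac{1}{3}\right) 777 = -259$)
$p{\left(u,m \right)} = -127 + 203 m u$ ($p{\left(u,m \right)} = 203 u m - 127 = 203 m u - 127 = -127 + 203 m u$)
$\frac{B}{p{\left(I{\left(0 \right)},56 \right)}} = - \frac{259}{-127 + 203 \cdot 56 \left(17 - 0\right)} = - \frac{259}{-127 + 203 \cdot 56 \left(17 + 0\right)} = - \frac{259}{-127 + 203 \cdot 56 \cdot 17} = - \frac{259}{-127 + 193256} = - \frac{259}{193129}$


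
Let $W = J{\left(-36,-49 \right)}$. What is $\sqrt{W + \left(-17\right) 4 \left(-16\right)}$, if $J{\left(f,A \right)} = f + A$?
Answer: $\sqrt{1003} \approx 31.67$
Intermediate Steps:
$J{\left(f,A \right)} = A + f$
$W = -85$ ($W = -49 - 36 = -85$)
$\sqrt{W + \left(-17\right) 4 \left(-16\right)} = \sqrt{-85 + \left(-17\right) 4 \left(-16\right)} = \sqrt{-85 - -1088} = \sqrt{-85 + 1088} = \sqrt{1003}$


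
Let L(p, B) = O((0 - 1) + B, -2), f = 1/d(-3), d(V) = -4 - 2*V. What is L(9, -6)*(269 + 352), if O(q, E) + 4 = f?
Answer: -4347/2 ≈ -2173.5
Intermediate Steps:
f = ½ (f = 1/(-4 - 2*(-3)) = 1/(-4 + 6) = 1/2 = ½ ≈ 0.50000)
O(q, E) = -7/2 (O(q, E) = -4 + ½ = -7/2)
L(p, B) = -7/2
L(9, -6)*(269 + 352) = -7*(269 + 352)/2 = -7/2*621 = -4347/2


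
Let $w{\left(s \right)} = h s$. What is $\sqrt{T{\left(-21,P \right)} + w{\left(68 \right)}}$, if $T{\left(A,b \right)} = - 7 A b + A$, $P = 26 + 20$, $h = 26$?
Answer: $\sqrt{8509} \approx 92.244$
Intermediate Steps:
$w{\left(s \right)} = 26 s$
$P = 46$
$T{\left(A,b \right)} = A - 7 A b$ ($T{\left(A,b \right)} = - 7 A b + A = A - 7 A b$)
$\sqrt{T{\left(-21,P \right)} + w{\left(68 \right)}} = \sqrt{- 21 \left(1 - 322\right) + 26 \cdot 68} = \sqrt{- 21 \left(1 - 322\right) + 1768} = \sqrt{\left(-21\right) \left(-321\right) + 1768} = \sqrt{6741 + 1768} = \sqrt{8509}$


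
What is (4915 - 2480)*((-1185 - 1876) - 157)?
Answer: -7835830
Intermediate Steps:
(4915 - 2480)*((-1185 - 1876) - 157) = 2435*(-3061 - 157) = 2435*(-3218) = -7835830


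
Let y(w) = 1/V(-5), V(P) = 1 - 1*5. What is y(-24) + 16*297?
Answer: 19007/4 ≈ 4751.8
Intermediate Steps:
V(P) = -4 (V(P) = 1 - 5 = -4)
y(w) = -¼ (y(w) = 1/(-4) = -¼)
y(-24) + 16*297 = -¼ + 16*297 = -¼ + 4752 = 19007/4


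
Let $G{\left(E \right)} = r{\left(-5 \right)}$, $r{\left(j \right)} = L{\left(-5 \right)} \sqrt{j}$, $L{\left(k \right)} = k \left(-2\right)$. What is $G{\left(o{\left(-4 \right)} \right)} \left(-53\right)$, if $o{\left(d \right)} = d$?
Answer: $- 530 i \sqrt{5} \approx - 1185.1 i$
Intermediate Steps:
$L{\left(k \right)} = - 2 k$
$r{\left(j \right)} = 10 \sqrt{j}$ ($r{\left(j \right)} = \left(-2\right) \left(-5\right) \sqrt{j} = 10 \sqrt{j}$)
$G{\left(E \right)} = 10 i \sqrt{5}$ ($G{\left(E \right)} = 10 \sqrt{-5} = 10 i \sqrt{5}$)
$G{\left(o{\left(-4 \right)} \right)} \left(-53\right) = 10 i \sqrt{5} \left(-53\right) = - 530 i \sqrt{5}$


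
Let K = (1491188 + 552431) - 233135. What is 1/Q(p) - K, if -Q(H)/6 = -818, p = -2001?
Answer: -8885855471/4908 ≈ -1.8105e+6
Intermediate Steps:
Q(H) = 4908 (Q(H) = -6*(-818) = 4908)
K = 1810484 (K = 2043619 - 233135 = 1810484)
1/Q(p) - K = 1/4908 - 1*1810484 = 1/4908 - 1810484 = -8885855471/4908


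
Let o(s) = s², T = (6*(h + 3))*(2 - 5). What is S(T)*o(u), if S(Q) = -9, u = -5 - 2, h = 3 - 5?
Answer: -441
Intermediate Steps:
h = -2
u = -7
T = -18 (T = (6*(-2 + 3))*(2 - 5) = (6*1)*(-3) = 6*(-3) = -18)
S(T)*o(u) = -9*(-7)² = -9*49 = -441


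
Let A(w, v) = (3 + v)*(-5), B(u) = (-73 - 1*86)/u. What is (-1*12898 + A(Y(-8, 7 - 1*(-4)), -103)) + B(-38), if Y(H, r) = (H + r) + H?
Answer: -470965/38 ≈ -12394.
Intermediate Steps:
Y(H, r) = r + 2*H
B(u) = -159/u (B(u) = (-73 - 86)/u = -159/u)
A(w, v) = -15 - 5*v
(-1*12898 + A(Y(-8, 7 - 1*(-4)), -103)) + B(-38) = (-1*12898 + (-15 - 5*(-103))) - 159/(-38) = (-12898 + (-15 + 515)) - 159*(-1/38) = (-12898 + 500) + 159/38 = -12398 + 159/38 = -470965/38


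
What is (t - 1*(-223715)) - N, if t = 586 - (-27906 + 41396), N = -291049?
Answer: 501860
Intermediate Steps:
t = -12904 (t = 586 - 1*13490 = 586 - 13490 = -12904)
(t - 1*(-223715)) - N = (-12904 - 1*(-223715)) - 1*(-291049) = (-12904 + 223715) + 291049 = 210811 + 291049 = 501860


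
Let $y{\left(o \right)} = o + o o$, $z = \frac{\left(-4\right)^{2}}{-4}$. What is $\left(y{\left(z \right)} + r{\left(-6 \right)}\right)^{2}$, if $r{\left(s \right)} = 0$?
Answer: $144$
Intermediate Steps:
$z = -4$ ($z = 16 \left(- \frac{1}{4}\right) = -4$)
$y{\left(o \right)} = o + o^{2}$
$\left(y{\left(z \right)} + r{\left(-6 \right)}\right)^{2} = \left(- 4 \left(1 - 4\right) + 0\right)^{2} = \left(\left(-4\right) \left(-3\right) + 0\right)^{2} = \left(12 + 0\right)^{2} = 12^{2} = 144$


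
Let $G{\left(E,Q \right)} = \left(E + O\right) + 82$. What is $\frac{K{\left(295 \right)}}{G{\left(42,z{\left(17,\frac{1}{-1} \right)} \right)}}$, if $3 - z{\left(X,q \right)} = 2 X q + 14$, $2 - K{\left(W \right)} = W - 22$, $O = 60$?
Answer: $- \frac{271}{184} \approx -1.4728$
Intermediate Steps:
$K{\left(W \right)} = 24 - W$ ($K{\left(W \right)} = 2 - \left(W - 22\right) = 2 - \left(-22 + W\right) = 24 - W$)
$z{\left(X,q \right)} = -11 - 2 X q$ ($z{\left(X,q \right)} = 3 - \left(2 X q + 14\right) = 3 - \left(14 + 2 X q\right) = -11 - 2 X q$)
$G{\left(E,Q \right)} = 142 + E$ ($G{\left(E,Q \right)} = \left(E + 60\right) + 82 = \left(60 + E\right) + 82 = 142 + E$)
$\frac{K{\left(295 \right)}}{G{\left(42,z{\left(17,\frac{1}{-1} \right)} \right)}} = \frac{24 - 295}{142 + 42} = \frac{24 - 295}{184} = \left(-271\right) \frac{1}{184} = - \frac{271}{184}$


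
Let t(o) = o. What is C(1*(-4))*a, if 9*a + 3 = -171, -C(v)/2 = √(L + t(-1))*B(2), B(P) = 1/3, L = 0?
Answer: 116*I/9 ≈ 12.889*I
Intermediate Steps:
B(P) = ⅓
C(v) = -2*I/3 (C(v) = -2*√(0 - 1)/3 = -2*√(-1)/3 = -2*I/3)
a = -58/3 (a = -⅓ + (⅑)*(-171) = -⅓ - 19 = -58/3 ≈ -19.333)
C(1*(-4))*a = -2*I/3*(-58/3) = 116*I/9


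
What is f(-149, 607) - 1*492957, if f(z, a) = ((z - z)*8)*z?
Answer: -492957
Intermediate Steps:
f(z, a) = 0 (f(z, a) = (0*8)*z = 0*z = 0)
f(-149, 607) - 1*492957 = 0 - 1*492957 = 0 - 492957 = -492957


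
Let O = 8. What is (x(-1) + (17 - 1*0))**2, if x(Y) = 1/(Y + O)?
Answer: 14400/49 ≈ 293.88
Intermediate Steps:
x(Y) = 1/(8 + Y) (x(Y) = 1/(Y + 8) = 1/(8 + Y))
(x(-1) + (17 - 1*0))**2 = (1/(8 - 1) + (17 - 1*0))**2 = (1/7 + (17 + 0))**2 = (1/7 + 17)**2 = (120/7)**2 = 14400/49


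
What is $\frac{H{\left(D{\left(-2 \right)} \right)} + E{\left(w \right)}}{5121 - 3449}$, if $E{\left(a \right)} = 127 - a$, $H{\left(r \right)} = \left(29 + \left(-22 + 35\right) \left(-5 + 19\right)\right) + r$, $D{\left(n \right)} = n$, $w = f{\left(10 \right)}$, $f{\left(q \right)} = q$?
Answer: $\frac{163}{836} \approx 0.19498$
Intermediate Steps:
$w = 10$
$H{\left(r \right)} = 211 + r$ ($H{\left(r \right)} = \left(29 + 13 \cdot 14\right) + r = \left(29 + 182\right) + r = 211 + r$)
$\frac{H{\left(D{\left(-2 \right)} \right)} + E{\left(w \right)}}{5121 - 3449} = \frac{\left(211 - 2\right) + \left(127 - 10\right)}{5121 - 3449} = \frac{209 + \left(127 - 10\right)}{1672} = \left(209 + 117\right) \frac{1}{1672} = 326 \cdot \frac{1}{1672} = \frac{163}{836}$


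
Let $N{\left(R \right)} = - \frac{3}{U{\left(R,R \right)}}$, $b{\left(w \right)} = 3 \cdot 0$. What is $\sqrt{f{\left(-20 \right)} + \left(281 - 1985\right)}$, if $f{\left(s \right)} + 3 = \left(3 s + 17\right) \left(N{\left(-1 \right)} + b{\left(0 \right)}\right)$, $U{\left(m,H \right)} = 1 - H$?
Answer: $\frac{3 i \sqrt{730}}{2} \approx 40.528 i$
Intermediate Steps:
$b{\left(w \right)} = 0$
$N{\left(R \right)} = - \frac{3}{1 - R}$
$f{\left(s \right)} = - \frac{57}{2} - \frac{9 s}{2}$ ($f{\left(s \right)} = -3 + \left(3 s + 17\right) \left(\frac{3}{-1 - 1} + 0\right) = -3 + \left(17 + 3 s\right) \left(\frac{3}{-2} + 0\right) = -3 + \left(17 + 3 s\right) \left(3 \left(- \frac{1}{2}\right) + 0\right) = -3 + \left(17 + 3 s\right) \left(- \frac{3}{2} + 0\right) = -3 + \left(17 + 3 s\right) \left(- \frac{3}{2}\right) = -3 - \left(\frac{51}{2} + \frac{9 s}{2}\right) = - \frac{57}{2} - \frac{9 s}{2}$)
$\sqrt{f{\left(-20 \right)} + \left(281 - 1985\right)} = \sqrt{\left(- \frac{57}{2} - -90\right) + \left(281 - 1985\right)} = \sqrt{\left(- \frac{57}{2} + 90\right) - 1704} = \sqrt{\frac{123}{2} - 1704} = \sqrt{- \frac{3285}{2}} = \frac{3 i \sqrt{730}}{2}$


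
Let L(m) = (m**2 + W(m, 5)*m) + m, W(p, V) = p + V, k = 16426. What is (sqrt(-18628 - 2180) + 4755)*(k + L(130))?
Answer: 242533530 + 5202612*I*sqrt(2) ≈ 2.4253e+8 + 7.3576e+6*I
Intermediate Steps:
W(p, V) = V + p
L(m) = m + m**2 + m*(5 + m) (L(m) = (m**2 + (5 + m)*m) + m = (m**2 + m*(5 + m)) + m = m + m**2 + m*(5 + m))
(sqrt(-18628 - 2180) + 4755)*(k + L(130)) = (sqrt(-18628 - 2180) + 4755)*(16426 + 2*130*(3 + 130)) = (sqrt(-20808) + 4755)*(16426 + 2*130*133) = (102*I*sqrt(2) + 4755)*(16426 + 34580) = (4755 + 102*I*sqrt(2))*51006 = 242533530 + 5202612*I*sqrt(2)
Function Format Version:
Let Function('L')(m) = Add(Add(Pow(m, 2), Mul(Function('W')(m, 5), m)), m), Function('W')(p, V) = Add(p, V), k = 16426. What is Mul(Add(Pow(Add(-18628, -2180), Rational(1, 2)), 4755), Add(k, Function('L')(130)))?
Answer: Add(242533530, Mul(5202612, I, Pow(2, Rational(1, 2)))) ≈ Add(2.4253e+8, Mul(7.3576e+6, I))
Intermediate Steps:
Function('W')(p, V) = Add(V, p)
Function('L')(m) = Add(m, Pow(m, 2), Mul(m, Add(5, m))) (Function('L')(m) = Add(Add(Pow(m, 2), Mul(Add(5, m), m)), m) = Add(Add(Pow(m, 2), Mul(m, Add(5, m))), m) = Add(m, Pow(m, 2), Mul(m, Add(5, m))))
Mul(Add(Pow(Add(-18628, -2180), Rational(1, 2)), 4755), Add(k, Function('L')(130))) = Mul(Add(Pow(Add(-18628, -2180), Rational(1, 2)), 4755), Add(16426, Mul(2, 130, Add(3, 130)))) = Mul(Add(Pow(-20808, Rational(1, 2)), 4755), Add(16426, Mul(2, 130, 133))) = Mul(Add(Mul(102, I, Pow(2, Rational(1, 2))), 4755), Add(16426, 34580)) = Mul(Add(4755, Mul(102, I, Pow(2, Rational(1, 2)))), 51006) = Add(242533530, Mul(5202612, I, Pow(2, Rational(1, 2))))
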